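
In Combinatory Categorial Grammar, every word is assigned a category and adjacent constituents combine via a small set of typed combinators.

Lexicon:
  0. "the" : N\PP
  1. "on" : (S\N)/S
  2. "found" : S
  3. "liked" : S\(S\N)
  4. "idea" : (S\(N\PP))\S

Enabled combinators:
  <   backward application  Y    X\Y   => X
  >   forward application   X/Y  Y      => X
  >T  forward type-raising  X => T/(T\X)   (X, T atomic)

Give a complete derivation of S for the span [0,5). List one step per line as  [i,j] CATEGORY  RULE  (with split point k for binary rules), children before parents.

[0,5] S   <
  [0,1] "the" : N\PP
  [1,5] S\(N\PP)   <
    [1,4] S   <
      [1,3] S\N   >
        [1,2] "on" : (S\N)/S
        [2,3] "found" : S
      [3,4] "liked" : S\(S\N)
    [4,5] "idea" : (S\(N\PP))\S

[0,1] N\PP  lex  "the"
[1,2] (S\N)/S  lex  "on"
[2,3] S  lex  "found"
[1,3] S\N  >  k=2
[3,4] S\(S\N)  lex  "liked"
[1,4] S  <  k=3
[4,5] (S\(N\PP))\S  lex  "idea"
[1,5] S\(N\PP)  <  k=4
[0,5] S  <  k=1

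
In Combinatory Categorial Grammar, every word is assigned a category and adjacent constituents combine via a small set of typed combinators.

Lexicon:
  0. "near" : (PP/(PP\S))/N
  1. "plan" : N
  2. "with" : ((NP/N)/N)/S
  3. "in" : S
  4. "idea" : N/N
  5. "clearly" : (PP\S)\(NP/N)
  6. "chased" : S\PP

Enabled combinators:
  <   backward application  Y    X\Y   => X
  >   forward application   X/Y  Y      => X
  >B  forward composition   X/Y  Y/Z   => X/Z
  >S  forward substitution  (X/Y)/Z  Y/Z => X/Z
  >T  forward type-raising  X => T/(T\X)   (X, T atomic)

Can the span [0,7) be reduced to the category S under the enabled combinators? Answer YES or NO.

YES

[0,7] S   <
  [0,6] PP   >
    [0,2] PP/(PP\S)   >
      [0,1] "near" : (PP/(PP\S))/N
      [1,2] "plan" : N
    [2,6] PP\S   <
      [2,5] NP/N   >S
        [2,4] (NP/N)/N   >
          [2,3] "with" : ((NP/N)/N)/S
          [3,4] "in" : S
        [4,5] "idea" : N/N
      [5,6] "clearly" : (PP\S)\(NP/N)
  [6,7] "chased" : S\PP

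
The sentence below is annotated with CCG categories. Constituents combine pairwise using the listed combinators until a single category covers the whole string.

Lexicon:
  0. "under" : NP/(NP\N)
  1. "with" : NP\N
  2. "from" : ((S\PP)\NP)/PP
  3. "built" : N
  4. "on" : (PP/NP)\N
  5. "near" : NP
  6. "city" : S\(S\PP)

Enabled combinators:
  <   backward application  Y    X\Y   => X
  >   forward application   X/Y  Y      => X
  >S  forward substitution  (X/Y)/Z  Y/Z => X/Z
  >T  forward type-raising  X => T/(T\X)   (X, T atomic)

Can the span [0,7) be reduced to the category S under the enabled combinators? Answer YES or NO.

[0,7] S   <
  [0,6] S\PP   <
    [0,2] NP   >
      [0,1] "under" : NP/(NP\N)
      [1,2] "with" : NP\N
    [2,6] (S\PP)\NP   >
      [2,3] "from" : ((S\PP)\NP)/PP
      [3,6] PP   >
        [3,5] PP/NP   <
          [3,4] "built" : N
          [4,5] "on" : (PP/NP)\N
        [5,6] "near" : NP
  [6,7] "city" : S\(S\PP)

YES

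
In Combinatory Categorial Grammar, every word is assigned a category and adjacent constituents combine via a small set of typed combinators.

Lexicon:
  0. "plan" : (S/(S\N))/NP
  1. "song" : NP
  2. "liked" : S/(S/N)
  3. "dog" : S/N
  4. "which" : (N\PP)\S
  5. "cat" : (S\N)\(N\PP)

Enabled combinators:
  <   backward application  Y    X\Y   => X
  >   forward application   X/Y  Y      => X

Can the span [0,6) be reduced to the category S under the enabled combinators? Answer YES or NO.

[0,6] S   >
  [0,2] S/(S\N)   >
    [0,1] "plan" : (S/(S\N))/NP
    [1,2] "song" : NP
  [2,6] S\N   <
    [2,5] N\PP   <
      [2,4] S   >
        [2,3] "liked" : S/(S/N)
        [3,4] "dog" : S/N
      [4,5] "which" : (N\PP)\S
    [5,6] "cat" : (S\N)\(N\PP)

YES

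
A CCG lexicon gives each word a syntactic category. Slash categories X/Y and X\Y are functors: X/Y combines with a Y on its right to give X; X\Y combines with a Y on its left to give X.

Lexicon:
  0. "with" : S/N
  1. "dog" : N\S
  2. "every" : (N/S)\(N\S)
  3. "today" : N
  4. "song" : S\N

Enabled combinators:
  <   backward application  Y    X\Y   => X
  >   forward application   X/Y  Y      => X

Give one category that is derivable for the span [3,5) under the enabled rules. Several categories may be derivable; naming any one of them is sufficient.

[0,5] S   >
  [0,1] "with" : S/N
  [1,5] N   >
    [1,3] N/S   <
      [1,2] "dog" : N\S
      [2,3] "every" : (N/S)\(N\S)
    [3,5] S   <
      [3,4] "today" : N
      [4,5] "song" : S\N

S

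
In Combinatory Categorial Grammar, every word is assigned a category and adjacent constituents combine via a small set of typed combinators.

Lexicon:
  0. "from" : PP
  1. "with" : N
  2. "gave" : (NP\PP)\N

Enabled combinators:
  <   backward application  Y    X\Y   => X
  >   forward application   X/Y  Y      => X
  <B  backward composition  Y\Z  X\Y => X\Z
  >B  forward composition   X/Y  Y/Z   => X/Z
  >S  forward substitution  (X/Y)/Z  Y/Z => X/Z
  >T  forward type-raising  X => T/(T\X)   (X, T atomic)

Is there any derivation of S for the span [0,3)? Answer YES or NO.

NO

PP N (NP\PP)\N
CKY chart[0,3] = {N/(N\NP), NP, NP/(NP\NP), PP/(PP\NP), S/(S\NP)}; S ∉ chart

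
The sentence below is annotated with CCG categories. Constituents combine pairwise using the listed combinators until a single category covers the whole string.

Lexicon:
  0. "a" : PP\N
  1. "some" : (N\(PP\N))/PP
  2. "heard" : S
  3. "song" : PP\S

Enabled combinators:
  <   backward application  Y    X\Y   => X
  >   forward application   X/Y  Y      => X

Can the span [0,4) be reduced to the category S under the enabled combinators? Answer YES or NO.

PP\N (N\(PP\N))/PP S PP\S
CKY chart[0,4] = {N}; S ∉ chart

NO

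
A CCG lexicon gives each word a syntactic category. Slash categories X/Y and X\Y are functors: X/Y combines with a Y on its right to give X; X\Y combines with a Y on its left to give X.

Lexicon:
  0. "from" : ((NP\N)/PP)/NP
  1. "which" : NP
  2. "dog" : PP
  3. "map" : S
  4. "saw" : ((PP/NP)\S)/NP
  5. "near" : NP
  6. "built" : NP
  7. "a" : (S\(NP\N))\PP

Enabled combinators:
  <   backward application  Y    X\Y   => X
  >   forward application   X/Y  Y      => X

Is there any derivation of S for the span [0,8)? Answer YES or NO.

[0,8] S   <
  [0,3] NP\N   >
    [0,2] (NP\N)/PP   >
      [0,1] "from" : ((NP\N)/PP)/NP
      [1,2] "which" : NP
    [2,3] "dog" : PP
  [3,8] S\(NP\N)   <
    [3,7] PP   >
      [3,6] PP/NP   <
        [3,4] "map" : S
        [4,6] (PP/NP)\S   >
          [4,5] "saw" : ((PP/NP)\S)/NP
          [5,6] "near" : NP
      [6,7] "built" : NP
    [7,8] "a" : (S\(NP\N))\PP

YES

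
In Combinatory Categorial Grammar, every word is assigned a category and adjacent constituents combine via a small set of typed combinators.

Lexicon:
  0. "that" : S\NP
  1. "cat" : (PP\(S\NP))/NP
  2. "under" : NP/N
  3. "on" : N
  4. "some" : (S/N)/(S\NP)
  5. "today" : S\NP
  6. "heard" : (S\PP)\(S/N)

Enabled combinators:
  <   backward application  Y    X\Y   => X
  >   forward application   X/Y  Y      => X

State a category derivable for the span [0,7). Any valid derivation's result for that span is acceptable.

S

[0,7] S   <
  [0,4] PP   <
    [0,1] "that" : S\NP
    [1,4] PP\(S\NP)   >
      [1,2] "cat" : (PP\(S\NP))/NP
      [2,4] NP   >
        [2,3] "under" : NP/N
        [3,4] "on" : N
  [4,7] S\PP   <
    [4,6] S/N   >
      [4,5] "some" : (S/N)/(S\NP)
      [5,6] "today" : S\NP
    [6,7] "heard" : (S\PP)\(S/N)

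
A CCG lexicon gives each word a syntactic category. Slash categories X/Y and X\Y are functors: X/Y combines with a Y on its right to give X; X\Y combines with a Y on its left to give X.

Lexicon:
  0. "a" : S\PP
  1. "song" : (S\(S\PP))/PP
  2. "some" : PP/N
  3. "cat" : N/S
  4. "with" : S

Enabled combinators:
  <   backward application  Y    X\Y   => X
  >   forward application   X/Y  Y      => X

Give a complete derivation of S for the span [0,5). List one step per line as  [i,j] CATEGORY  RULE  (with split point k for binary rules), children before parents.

[0,5] S   <
  [0,1] "a" : S\PP
  [1,5] S\(S\PP)   >
    [1,2] "song" : (S\(S\PP))/PP
    [2,5] PP   >
      [2,3] "some" : PP/N
      [3,5] N   >
        [3,4] "cat" : N/S
        [4,5] "with" : S

[0,1] S\PP  lex  "a"
[1,2] (S\(S\PP))/PP  lex  "song"
[2,3] PP/N  lex  "some"
[3,4] N/S  lex  "cat"
[4,5] S  lex  "with"
[3,5] N  >  k=4
[2,5] PP  >  k=3
[1,5] S\(S\PP)  >  k=2
[0,5] S  <  k=1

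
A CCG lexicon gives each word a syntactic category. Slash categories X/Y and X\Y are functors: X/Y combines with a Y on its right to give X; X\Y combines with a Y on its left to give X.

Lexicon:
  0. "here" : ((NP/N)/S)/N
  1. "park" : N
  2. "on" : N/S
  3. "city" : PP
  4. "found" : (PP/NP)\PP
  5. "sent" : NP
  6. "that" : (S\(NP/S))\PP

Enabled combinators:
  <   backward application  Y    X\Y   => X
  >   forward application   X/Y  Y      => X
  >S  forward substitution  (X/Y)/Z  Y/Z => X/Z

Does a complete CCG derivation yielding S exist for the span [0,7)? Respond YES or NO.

YES

[0,7] S   <
  [0,3] NP/S   >S
    [0,2] (NP/N)/S   >
      [0,1] "here" : ((NP/N)/S)/N
      [1,2] "park" : N
    [2,3] "on" : N/S
  [3,7] S\(NP/S)   <
    [3,6] PP   >
      [3,5] PP/NP   <
        [3,4] "city" : PP
        [4,5] "found" : (PP/NP)\PP
      [5,6] "sent" : NP
    [6,7] "that" : (S\(NP/S))\PP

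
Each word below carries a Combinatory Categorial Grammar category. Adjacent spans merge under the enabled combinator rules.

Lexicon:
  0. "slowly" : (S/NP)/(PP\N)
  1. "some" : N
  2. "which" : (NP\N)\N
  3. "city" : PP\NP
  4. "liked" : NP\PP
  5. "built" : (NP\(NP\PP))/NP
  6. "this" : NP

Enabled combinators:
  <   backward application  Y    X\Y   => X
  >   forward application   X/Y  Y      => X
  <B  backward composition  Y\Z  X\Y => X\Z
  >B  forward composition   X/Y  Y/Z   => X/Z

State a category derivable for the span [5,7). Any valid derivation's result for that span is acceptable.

NP\(NP\PP)

[0,7] S   >
  [0,4] S/NP   >
    [0,1] "slowly" : (S/NP)/(PP\N)
    [1,4] PP\N   <B
      [1,3] NP\N   <
        [1,2] "some" : N
        [2,3] "which" : (NP\N)\N
      [3,4] "city" : PP\NP
  [4,7] NP   <
    [4,5] "liked" : NP\PP
    [5,7] NP\(NP\PP)   >
      [5,6] "built" : (NP\(NP\PP))/NP
      [6,7] "this" : NP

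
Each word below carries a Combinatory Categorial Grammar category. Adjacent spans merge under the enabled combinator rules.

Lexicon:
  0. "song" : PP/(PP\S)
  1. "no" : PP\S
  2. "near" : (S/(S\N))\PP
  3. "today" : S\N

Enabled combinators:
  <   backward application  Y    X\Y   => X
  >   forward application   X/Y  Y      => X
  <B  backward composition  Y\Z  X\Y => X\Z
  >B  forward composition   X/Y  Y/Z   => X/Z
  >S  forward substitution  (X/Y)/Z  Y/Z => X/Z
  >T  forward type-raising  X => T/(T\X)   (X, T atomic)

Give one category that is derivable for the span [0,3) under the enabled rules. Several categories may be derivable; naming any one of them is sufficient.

S/(S\N)

[0,4] S   >
  [0,3] S/(S\N)   <
    [0,2] PP   >
      [0,1] "song" : PP/(PP\S)
      [1,2] "no" : PP\S
    [2,3] "near" : (S/(S\N))\PP
  [3,4] "today" : S\N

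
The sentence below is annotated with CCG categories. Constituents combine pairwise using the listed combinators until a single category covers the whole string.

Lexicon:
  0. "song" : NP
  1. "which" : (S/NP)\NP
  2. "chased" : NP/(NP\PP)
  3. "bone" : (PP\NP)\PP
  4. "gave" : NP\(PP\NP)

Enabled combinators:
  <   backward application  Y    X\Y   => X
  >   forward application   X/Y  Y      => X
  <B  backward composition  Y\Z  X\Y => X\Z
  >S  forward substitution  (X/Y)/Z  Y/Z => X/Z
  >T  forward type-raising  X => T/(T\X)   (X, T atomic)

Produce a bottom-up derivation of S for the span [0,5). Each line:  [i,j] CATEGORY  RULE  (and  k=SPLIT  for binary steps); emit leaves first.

[0,5] S   >
  [0,2] S/NP   <
    [0,1] "song" : NP
    [1,2] "which" : (S/NP)\NP
  [2,5] NP   >
    [2,3] "chased" : NP/(NP\PP)
    [3,5] NP\PP   <B
      [3,4] "bone" : (PP\NP)\PP
      [4,5] "gave" : NP\(PP\NP)

[0,1] NP  lex  "song"
[1,2] (S/NP)\NP  lex  "which"
[0,2] S/NP  <  k=1
[2,3] NP/(NP\PP)  lex  "chased"
[3,4] (PP\NP)\PP  lex  "bone"
[4,5] NP\(PP\NP)  lex  "gave"
[3,5] NP\PP  <B  k=4
[2,5] NP  >  k=3
[0,5] S  >  k=2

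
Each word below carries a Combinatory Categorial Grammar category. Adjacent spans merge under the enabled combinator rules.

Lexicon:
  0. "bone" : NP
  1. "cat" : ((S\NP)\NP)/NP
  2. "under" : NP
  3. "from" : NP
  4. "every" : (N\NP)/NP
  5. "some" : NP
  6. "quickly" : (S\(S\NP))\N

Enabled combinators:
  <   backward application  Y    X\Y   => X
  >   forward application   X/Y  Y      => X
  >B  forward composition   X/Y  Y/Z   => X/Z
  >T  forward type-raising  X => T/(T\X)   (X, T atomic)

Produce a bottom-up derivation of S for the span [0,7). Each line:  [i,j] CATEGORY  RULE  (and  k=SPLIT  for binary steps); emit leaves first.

[0,1] NP  lex  "bone"
[1,2] ((S\NP)\NP)/NP  lex  "cat"
[2,3] NP  lex  "under"
[1,3] (S\NP)\NP  >  k=2
[0,3] S\NP  <  k=1
[3,4] NP  lex  "from"
[4,5] (N\NP)/NP  lex  "every"
[5,6] NP  lex  "some"
[4,6] N\NP  >  k=5
[3,6] N  <  k=4
[6,7] (S\(S\NP))\N  lex  "quickly"
[3,7] S\(S\NP)  <  k=6
[0,7] S  <  k=3

[0,7] S   <
  [0,3] S\NP   <
    [0,1] "bone" : NP
    [1,3] (S\NP)\NP   >
      [1,2] "cat" : ((S\NP)\NP)/NP
      [2,3] "under" : NP
  [3,7] S\(S\NP)   <
    [3,6] N   <
      [3,4] "from" : NP
      [4,6] N\NP   >
        [4,5] "every" : (N\NP)/NP
        [5,6] "some" : NP
    [6,7] "quickly" : (S\(S\NP))\N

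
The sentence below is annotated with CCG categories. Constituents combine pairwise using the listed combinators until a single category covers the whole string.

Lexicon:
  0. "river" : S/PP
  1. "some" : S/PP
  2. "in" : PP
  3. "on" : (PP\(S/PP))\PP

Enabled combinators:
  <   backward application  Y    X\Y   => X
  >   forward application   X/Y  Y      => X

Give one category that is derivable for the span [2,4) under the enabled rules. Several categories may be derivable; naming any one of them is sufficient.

PP\(S/PP)

[0,4] S   >
  [0,1] "river" : S/PP
  [1,4] PP   <
    [1,2] "some" : S/PP
    [2,4] PP\(S/PP)   <
      [2,3] "in" : PP
      [3,4] "on" : (PP\(S/PP))\PP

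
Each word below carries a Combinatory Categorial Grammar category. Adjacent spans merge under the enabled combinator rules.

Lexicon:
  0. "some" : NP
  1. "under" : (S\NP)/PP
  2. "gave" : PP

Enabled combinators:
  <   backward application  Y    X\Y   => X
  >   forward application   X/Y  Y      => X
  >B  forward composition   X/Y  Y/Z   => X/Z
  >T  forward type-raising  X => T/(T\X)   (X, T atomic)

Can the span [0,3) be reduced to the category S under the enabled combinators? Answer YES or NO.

YES

[0,3] S   >
  [0,1] S/(S\NP)   >T
    [0,1] "some" : NP
  [1,3] S\NP   >
    [1,2] "under" : (S\NP)/PP
    [2,3] "gave" : PP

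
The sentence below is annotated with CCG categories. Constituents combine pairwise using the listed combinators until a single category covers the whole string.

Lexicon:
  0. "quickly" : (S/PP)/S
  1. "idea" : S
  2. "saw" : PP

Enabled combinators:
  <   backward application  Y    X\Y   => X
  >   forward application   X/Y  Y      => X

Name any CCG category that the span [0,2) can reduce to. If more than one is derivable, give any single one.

[0,3] S   >
  [0,2] S/PP   >
    [0,1] "quickly" : (S/PP)/S
    [1,2] "idea" : S
  [2,3] "saw" : PP

S/PP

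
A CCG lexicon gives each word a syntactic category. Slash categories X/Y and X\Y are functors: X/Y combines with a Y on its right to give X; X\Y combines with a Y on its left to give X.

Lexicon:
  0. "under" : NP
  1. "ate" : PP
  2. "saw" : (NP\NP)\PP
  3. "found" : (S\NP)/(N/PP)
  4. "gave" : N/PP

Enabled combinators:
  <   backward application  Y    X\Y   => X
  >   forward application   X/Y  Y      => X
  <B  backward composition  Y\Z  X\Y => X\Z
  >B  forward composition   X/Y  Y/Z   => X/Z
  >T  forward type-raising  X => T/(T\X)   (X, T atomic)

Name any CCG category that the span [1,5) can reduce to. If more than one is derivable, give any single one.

[0,5] S   <
  [0,1] "under" : NP
  [1,5] S\NP   <B
    [1,3] NP\NP   <
      [1,2] "ate" : PP
      [2,3] "saw" : (NP\NP)\PP
    [3,5] S\NP   >
      [3,4] "found" : (S\NP)/(N/PP)
      [4,5] "gave" : N/PP

S\NP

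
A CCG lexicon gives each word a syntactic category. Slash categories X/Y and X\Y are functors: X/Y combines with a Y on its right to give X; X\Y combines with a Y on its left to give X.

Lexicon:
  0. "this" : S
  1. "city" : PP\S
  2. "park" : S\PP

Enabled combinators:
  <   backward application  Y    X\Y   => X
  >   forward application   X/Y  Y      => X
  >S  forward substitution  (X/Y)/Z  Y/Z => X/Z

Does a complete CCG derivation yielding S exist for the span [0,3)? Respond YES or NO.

YES

[0,3] S   <
  [0,2] PP   <
    [0,1] "this" : S
    [1,2] "city" : PP\S
  [2,3] "park" : S\PP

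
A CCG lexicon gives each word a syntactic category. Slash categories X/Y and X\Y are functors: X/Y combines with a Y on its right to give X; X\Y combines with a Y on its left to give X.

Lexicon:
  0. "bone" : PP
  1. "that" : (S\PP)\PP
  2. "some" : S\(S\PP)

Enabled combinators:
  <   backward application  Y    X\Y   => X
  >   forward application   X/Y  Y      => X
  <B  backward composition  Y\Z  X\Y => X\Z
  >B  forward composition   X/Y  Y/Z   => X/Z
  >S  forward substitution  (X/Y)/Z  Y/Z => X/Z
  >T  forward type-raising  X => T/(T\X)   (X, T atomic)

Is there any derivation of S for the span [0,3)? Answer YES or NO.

YES

[0,3] S   <
  [0,2] S\PP   <
    [0,1] "bone" : PP
    [1,2] "that" : (S\PP)\PP
  [2,3] "some" : S\(S\PP)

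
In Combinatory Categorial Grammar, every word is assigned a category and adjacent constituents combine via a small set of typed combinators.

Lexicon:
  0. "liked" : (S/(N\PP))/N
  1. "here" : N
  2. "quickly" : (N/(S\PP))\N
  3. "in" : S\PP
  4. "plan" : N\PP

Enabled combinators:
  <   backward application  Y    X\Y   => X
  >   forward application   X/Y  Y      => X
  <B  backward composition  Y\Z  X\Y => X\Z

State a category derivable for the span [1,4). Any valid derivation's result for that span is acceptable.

[0,5] S   >
  [0,4] S/(N\PP)   >
    [0,1] "liked" : (S/(N\PP))/N
    [1,4] N   >
      [1,3] N/(S\PP)   <
        [1,2] "here" : N
        [2,3] "quickly" : (N/(S\PP))\N
      [3,4] "in" : S\PP
  [4,5] "plan" : N\PP

N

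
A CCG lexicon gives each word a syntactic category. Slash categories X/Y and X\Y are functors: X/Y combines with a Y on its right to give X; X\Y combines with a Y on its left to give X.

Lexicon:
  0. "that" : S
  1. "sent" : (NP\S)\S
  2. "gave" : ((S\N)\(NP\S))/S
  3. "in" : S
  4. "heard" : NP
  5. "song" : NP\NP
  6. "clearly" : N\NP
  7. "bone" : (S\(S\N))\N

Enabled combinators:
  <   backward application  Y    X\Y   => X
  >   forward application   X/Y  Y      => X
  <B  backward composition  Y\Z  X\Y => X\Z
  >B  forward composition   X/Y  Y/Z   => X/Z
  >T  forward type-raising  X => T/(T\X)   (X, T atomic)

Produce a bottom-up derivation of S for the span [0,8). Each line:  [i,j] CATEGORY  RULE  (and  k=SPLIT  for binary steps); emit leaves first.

[0,1] S  lex  "that"
[1,2] (NP\S)\S  lex  "sent"
[0,2] NP\S  <  k=1
[2,3] ((S\N)\(NP\S))/S  lex  "gave"
[3,4] S  lex  "in"
[2,4] (S\N)\(NP\S)  >  k=3
[0,4] S\N  <  k=2
[4,5] NP  lex  "heard"
[4,5] N/(N\NP)  >T
[5,6] NP\NP  lex  "song"
[6,7] N\NP  lex  "clearly"
[5,7] N\NP  <B  k=6
[4,7] N  >  k=5
[7,8] (S\(S\N))\N  lex  "bone"
[4,8] S\(S\N)  <  k=7
[0,8] S  <  k=4

[0,8] S   <
  [0,4] S\N   <
    [0,2] NP\S   <
      [0,1] "that" : S
      [1,2] "sent" : (NP\S)\S
    [2,4] (S\N)\(NP\S)   >
      [2,3] "gave" : ((S\N)\(NP\S))/S
      [3,4] "in" : S
  [4,8] S\(S\N)   <
    [4,7] N   >
      [4,5] N/(N\NP)   >T
        [4,5] "heard" : NP
      [5,7] N\NP   <B
        [5,6] "song" : NP\NP
        [6,7] "clearly" : N\NP
    [7,8] "bone" : (S\(S\N))\N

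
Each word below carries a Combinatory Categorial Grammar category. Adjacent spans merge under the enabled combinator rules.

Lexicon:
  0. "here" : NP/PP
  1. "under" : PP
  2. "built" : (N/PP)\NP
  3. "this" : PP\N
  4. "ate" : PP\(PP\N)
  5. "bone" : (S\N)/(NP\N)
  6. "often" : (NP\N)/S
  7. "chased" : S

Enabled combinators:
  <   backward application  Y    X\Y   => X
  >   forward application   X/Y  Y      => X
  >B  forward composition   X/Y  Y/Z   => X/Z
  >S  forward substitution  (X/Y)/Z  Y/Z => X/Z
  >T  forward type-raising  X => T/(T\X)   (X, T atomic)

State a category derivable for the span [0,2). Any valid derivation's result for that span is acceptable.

[0,8] S   <
  [0,5] N   >
    [0,3] N/PP   <
      [0,2] NP   >
        [0,1] "here" : NP/PP
        [1,2] "under" : PP
      [2,3] "built" : (N/PP)\NP
    [3,5] PP   <
      [3,4] "this" : PP\N
      [4,5] "ate" : PP\(PP\N)
  [5,8] S\N   >
    [5,6] "bone" : (S\N)/(NP\N)
    [6,8] NP\N   >
      [6,7] "often" : (NP\N)/S
      [7,8] "chased" : S

NP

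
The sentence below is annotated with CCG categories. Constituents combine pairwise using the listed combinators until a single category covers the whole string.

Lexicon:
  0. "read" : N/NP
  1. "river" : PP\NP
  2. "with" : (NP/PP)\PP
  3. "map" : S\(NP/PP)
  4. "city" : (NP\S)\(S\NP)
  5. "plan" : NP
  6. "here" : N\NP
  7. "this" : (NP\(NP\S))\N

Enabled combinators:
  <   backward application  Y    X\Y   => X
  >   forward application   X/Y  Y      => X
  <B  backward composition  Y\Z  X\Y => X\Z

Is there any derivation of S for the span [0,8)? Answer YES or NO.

N/NP PP\NP (NP/PP)\PP S\(NP/PP) (NP\S)\(S\NP) NP N\NP (NP\(NP\S))\N
CKY chart[0,8] = {N}; S ∉ chart

NO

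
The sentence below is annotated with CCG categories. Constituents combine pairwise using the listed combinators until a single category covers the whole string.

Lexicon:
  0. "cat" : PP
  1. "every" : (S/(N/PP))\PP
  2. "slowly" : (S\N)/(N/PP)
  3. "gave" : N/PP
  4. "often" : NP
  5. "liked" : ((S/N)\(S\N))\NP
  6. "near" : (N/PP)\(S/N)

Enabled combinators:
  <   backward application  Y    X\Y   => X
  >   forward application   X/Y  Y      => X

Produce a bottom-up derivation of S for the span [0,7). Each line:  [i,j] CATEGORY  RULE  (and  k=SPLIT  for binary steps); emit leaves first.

[0,7] S   >
  [0,2] S/(N/PP)   <
    [0,1] "cat" : PP
    [1,2] "every" : (S/(N/PP))\PP
  [2,7] N/PP   <
    [2,6] S/N   <
      [2,4] S\N   >
        [2,3] "slowly" : (S\N)/(N/PP)
        [3,4] "gave" : N/PP
      [4,6] (S/N)\(S\N)   <
        [4,5] "often" : NP
        [5,6] "liked" : ((S/N)\(S\N))\NP
    [6,7] "near" : (N/PP)\(S/N)

[0,1] PP  lex  "cat"
[1,2] (S/(N/PP))\PP  lex  "every"
[0,2] S/(N/PP)  <  k=1
[2,3] (S\N)/(N/PP)  lex  "slowly"
[3,4] N/PP  lex  "gave"
[2,4] S\N  >  k=3
[4,5] NP  lex  "often"
[5,6] ((S/N)\(S\N))\NP  lex  "liked"
[4,6] (S/N)\(S\N)  <  k=5
[2,6] S/N  <  k=4
[6,7] (N/PP)\(S/N)  lex  "near"
[2,7] N/PP  <  k=6
[0,7] S  >  k=2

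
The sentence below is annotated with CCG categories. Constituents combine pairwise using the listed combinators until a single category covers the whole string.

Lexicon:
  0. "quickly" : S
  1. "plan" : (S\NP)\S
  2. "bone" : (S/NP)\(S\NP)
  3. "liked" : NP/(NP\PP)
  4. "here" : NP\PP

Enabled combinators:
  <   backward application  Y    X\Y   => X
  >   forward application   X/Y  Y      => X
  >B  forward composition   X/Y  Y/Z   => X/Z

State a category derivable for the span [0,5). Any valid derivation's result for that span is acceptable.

[0,5] S   >
  [0,3] S/NP   <
    [0,2] S\NP   <
      [0,1] "quickly" : S
      [1,2] "plan" : (S\NP)\S
    [2,3] "bone" : (S/NP)\(S\NP)
  [3,5] NP   >
    [3,4] "liked" : NP/(NP\PP)
    [4,5] "here" : NP\PP

S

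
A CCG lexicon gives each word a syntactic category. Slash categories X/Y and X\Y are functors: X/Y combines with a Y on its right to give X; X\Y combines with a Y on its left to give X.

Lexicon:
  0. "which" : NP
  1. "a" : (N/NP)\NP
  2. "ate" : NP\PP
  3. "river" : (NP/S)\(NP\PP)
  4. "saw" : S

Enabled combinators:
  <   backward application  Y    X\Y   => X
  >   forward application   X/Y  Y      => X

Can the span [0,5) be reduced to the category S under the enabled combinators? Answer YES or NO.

NP (N/NP)\NP NP\PP (NP/S)\(NP\PP) S
CKY chart[0,5] = {N}; S ∉ chart

NO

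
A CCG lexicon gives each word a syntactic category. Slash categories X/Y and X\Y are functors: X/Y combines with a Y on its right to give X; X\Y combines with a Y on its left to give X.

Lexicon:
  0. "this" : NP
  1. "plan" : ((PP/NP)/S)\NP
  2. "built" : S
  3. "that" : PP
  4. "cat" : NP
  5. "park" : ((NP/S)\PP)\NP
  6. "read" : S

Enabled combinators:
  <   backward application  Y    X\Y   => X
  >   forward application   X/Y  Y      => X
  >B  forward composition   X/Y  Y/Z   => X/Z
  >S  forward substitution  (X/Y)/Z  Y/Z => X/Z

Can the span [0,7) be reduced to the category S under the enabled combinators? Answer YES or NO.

NP ((PP/NP)/S)\NP S PP NP ((NP/S)\PP)\NP S
CKY chart[0,7] = {PP}; S ∉ chart

NO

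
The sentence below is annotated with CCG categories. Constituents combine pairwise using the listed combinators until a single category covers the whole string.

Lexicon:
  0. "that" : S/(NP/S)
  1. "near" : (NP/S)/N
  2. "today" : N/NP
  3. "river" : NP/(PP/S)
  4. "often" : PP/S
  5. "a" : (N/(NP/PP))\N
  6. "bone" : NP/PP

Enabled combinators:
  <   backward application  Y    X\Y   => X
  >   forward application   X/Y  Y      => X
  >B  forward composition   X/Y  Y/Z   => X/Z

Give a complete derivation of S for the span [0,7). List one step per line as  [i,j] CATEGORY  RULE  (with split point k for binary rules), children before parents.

[0,1] S/(NP/S)  lex  "that"
[1,2] (NP/S)/N  lex  "near"
[0,2] S/N  >B  k=1
[2,3] N/NP  lex  "today"
[3,4] NP/(PP/S)  lex  "river"
[4,5] PP/S  lex  "often"
[3,5] NP  >  k=4
[2,5] N  >  k=3
[5,6] (N/(NP/PP))\N  lex  "a"
[2,6] N/(NP/PP)  <  k=5
[6,7] NP/PP  lex  "bone"
[2,7] N  >  k=6
[0,7] S  >  k=2

[0,7] S   >
  [0,2] S/N   >B
    [0,1] "that" : S/(NP/S)
    [1,2] "near" : (NP/S)/N
  [2,7] N   >
    [2,6] N/(NP/PP)   <
      [2,5] N   >
        [2,3] "today" : N/NP
        [3,5] NP   >
          [3,4] "river" : NP/(PP/S)
          [4,5] "often" : PP/S
      [5,6] "a" : (N/(NP/PP))\N
    [6,7] "bone" : NP/PP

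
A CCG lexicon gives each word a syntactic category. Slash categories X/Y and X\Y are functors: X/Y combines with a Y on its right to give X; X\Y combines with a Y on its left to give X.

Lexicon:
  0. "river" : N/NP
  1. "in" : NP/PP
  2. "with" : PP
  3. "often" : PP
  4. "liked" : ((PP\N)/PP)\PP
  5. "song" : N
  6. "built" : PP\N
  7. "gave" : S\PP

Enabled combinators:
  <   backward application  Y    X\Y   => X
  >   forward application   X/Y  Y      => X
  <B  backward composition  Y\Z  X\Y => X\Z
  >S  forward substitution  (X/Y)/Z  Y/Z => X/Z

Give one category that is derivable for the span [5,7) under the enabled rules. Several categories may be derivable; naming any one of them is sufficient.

[0,8] S   <
  [0,7] PP   <
    [0,3] N   >
      [0,1] "river" : N/NP
      [1,3] NP   >
        [1,2] "in" : NP/PP
        [2,3] "with" : PP
    [3,7] PP\N   >
      [3,5] (PP\N)/PP   <
        [3,4] "often" : PP
        [4,5] "liked" : ((PP\N)/PP)\PP
      [5,7] PP   <
        [5,6] "song" : N
        [6,7] "built" : PP\N
  [7,8] "gave" : S\PP

PP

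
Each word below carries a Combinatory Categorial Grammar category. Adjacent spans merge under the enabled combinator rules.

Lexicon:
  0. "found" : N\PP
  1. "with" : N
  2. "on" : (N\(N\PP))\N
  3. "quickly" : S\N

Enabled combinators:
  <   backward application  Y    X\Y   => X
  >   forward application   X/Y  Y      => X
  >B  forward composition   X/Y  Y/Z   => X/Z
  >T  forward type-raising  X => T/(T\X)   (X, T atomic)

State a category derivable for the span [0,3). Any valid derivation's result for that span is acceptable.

N

[0,4] S   <
  [0,3] N   <
    [0,1] "found" : N\PP
    [1,3] N\(N\PP)   <
      [1,2] "with" : N
      [2,3] "on" : (N\(N\PP))\N
  [3,4] "quickly" : S\N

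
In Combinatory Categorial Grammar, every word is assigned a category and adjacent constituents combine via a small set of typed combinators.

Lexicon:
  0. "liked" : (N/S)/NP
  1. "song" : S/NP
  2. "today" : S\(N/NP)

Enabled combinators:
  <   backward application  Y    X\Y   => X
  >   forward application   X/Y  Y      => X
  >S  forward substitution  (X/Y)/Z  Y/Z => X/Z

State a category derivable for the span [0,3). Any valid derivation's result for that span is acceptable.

[0,3] S   <
  [0,2] N/NP   >S
    [0,1] "liked" : (N/S)/NP
    [1,2] "song" : S/NP
  [2,3] "today" : S\(N/NP)

S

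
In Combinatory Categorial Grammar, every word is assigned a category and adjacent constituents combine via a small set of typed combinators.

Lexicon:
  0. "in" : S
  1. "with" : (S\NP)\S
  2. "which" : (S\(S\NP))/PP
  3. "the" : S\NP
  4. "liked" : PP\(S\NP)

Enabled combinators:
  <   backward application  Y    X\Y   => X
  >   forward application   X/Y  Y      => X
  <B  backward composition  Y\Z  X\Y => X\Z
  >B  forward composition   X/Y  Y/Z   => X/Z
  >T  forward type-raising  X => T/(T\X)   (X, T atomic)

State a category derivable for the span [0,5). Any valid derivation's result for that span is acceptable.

S

[0,5] S   <
  [0,2] S\NP   <
    [0,1] "in" : S
    [1,2] "with" : (S\NP)\S
  [2,5] S\(S\NP)   >
    [2,3] "which" : (S\(S\NP))/PP
    [3,5] PP   <
      [3,4] "the" : S\NP
      [4,5] "liked" : PP\(S\NP)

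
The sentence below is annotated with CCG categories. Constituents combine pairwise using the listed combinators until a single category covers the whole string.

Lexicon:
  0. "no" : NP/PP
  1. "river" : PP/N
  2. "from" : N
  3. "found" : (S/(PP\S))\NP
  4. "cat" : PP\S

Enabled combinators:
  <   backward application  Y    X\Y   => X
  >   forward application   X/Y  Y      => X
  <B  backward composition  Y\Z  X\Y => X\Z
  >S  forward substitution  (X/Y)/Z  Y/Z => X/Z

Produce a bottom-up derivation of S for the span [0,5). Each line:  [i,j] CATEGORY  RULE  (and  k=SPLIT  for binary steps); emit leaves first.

[0,5] S   >
  [0,4] S/(PP\S)   <
    [0,3] NP   >
      [0,1] "no" : NP/PP
      [1,3] PP   >
        [1,2] "river" : PP/N
        [2,3] "from" : N
    [3,4] "found" : (S/(PP\S))\NP
  [4,5] "cat" : PP\S

[0,1] NP/PP  lex  "no"
[1,2] PP/N  lex  "river"
[2,3] N  lex  "from"
[1,3] PP  >  k=2
[0,3] NP  >  k=1
[3,4] (S/(PP\S))\NP  lex  "found"
[0,4] S/(PP\S)  <  k=3
[4,5] PP\S  lex  "cat"
[0,5] S  >  k=4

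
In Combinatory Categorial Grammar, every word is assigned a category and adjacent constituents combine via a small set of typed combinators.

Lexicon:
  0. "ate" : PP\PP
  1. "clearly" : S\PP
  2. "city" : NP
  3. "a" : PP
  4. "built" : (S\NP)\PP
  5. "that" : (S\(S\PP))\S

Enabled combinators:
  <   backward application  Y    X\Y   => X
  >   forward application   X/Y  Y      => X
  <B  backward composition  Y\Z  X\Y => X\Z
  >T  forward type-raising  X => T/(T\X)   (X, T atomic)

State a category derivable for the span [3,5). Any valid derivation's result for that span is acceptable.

S\NP

[0,6] S   <
  [0,2] S\PP   <B
    [0,1] "ate" : PP\PP
    [1,2] "clearly" : S\PP
  [2,6] S\(S\PP)   <
    [2,5] S   <
      [2,3] "city" : NP
      [3,5] S\NP   <
        [3,4] "a" : PP
        [4,5] "built" : (S\NP)\PP
    [5,6] "that" : (S\(S\PP))\S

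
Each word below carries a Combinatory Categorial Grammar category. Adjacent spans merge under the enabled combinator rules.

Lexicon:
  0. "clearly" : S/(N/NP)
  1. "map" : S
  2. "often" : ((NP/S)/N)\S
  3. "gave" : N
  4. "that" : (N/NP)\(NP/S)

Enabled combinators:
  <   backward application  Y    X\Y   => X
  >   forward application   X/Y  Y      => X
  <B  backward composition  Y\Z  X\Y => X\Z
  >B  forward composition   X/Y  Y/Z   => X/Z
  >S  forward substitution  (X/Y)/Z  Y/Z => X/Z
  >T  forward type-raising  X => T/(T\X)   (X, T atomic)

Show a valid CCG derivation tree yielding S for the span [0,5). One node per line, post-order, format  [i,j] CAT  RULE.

[0,5] S   >
  [0,1] "clearly" : S/(N/NP)
  [1,5] N/NP   <
    [1,4] NP/S   >
      [1,3] (NP/S)/N   <
        [1,2] "map" : S
        [2,3] "often" : ((NP/S)/N)\S
      [3,4] "gave" : N
    [4,5] "that" : (N/NP)\(NP/S)

[0,1] S/(N/NP)  lex  "clearly"
[1,2] S  lex  "map"
[2,3] ((NP/S)/N)\S  lex  "often"
[1,3] (NP/S)/N  <  k=2
[3,4] N  lex  "gave"
[1,4] NP/S  >  k=3
[4,5] (N/NP)\(NP/S)  lex  "that"
[1,5] N/NP  <  k=4
[0,5] S  >  k=1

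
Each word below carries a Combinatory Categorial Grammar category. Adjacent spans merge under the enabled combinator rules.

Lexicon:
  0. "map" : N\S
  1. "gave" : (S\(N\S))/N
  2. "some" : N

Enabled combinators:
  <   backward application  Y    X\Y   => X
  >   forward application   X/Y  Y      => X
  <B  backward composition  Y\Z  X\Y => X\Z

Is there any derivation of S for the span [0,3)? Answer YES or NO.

[0,3] S   <
  [0,1] "map" : N\S
  [1,3] S\(N\S)   >
    [1,2] "gave" : (S\(N\S))/N
    [2,3] "some" : N

YES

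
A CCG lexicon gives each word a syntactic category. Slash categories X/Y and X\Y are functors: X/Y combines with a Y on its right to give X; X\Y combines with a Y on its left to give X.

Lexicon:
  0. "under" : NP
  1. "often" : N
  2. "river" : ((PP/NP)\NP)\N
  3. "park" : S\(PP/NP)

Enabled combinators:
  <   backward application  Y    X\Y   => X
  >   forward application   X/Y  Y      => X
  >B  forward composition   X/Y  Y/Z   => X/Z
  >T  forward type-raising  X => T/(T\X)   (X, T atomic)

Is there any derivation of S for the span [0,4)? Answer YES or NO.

[0,4] S   <
  [0,3] PP/NP   <
    [0,1] "under" : NP
    [1,3] (PP/NP)\NP   <
      [1,2] "often" : N
      [2,3] "river" : ((PP/NP)\NP)\N
  [3,4] "park" : S\(PP/NP)

YES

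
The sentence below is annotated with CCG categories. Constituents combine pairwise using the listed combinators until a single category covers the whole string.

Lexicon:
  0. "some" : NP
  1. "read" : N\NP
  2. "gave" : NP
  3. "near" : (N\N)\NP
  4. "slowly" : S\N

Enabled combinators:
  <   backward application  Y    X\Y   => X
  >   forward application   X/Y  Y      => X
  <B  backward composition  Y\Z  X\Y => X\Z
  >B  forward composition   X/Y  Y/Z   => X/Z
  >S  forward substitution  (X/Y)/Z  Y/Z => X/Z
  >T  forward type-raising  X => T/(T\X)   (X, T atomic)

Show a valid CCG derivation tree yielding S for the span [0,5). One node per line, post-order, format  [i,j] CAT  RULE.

[0,1] NP  lex  "some"
[1,2] N\NP  lex  "read"
[0,2] N  <  k=1
[2,3] NP  lex  "gave"
[3,4] (N\N)\NP  lex  "near"
[2,4] N\N  <  k=3
[4,5] S\N  lex  "slowly"
[2,5] S\N  <B  k=4
[0,5] S  <  k=2

[0,5] S   <
  [0,2] N   <
    [0,1] "some" : NP
    [1,2] "read" : N\NP
  [2,5] S\N   <B
    [2,4] N\N   <
      [2,3] "gave" : NP
      [3,4] "near" : (N\N)\NP
    [4,5] "slowly" : S\N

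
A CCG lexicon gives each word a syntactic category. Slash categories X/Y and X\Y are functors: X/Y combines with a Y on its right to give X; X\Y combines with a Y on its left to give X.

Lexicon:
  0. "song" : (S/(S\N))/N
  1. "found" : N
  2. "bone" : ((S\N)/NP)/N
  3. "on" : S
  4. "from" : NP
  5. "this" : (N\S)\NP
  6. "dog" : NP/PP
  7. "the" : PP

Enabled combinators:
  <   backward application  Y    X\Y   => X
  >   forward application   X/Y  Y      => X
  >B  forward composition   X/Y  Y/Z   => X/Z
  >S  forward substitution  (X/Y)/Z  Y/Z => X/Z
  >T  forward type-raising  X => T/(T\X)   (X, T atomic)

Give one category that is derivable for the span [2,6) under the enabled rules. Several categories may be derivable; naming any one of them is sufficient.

[0,8] S   >
  [0,2] S/(S\N)   >
    [0,1] "song" : (S/(S\N))/N
    [1,2] "found" : N
  [2,8] S\N   >
    [2,6] (S\N)/NP   >
      [2,3] "bone" : ((S\N)/NP)/N
      [3,6] N   <
        [3,4] "on" : S
        [4,6] N\S   <
          [4,5] "from" : NP
          [5,6] "this" : (N\S)\NP
    [6,8] NP   >
      [6,7] "dog" : NP/PP
      [7,8] "the" : PP

(S\N)/NP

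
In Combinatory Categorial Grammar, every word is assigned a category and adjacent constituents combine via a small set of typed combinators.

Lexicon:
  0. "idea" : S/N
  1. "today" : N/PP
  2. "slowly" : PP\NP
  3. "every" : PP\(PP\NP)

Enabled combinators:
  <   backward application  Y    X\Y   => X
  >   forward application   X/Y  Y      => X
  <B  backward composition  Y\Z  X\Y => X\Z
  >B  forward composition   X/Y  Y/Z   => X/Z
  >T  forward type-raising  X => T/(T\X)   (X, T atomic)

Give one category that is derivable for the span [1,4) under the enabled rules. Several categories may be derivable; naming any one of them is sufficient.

N

[0,4] S   >
  [0,1] "idea" : S/N
  [1,4] N   >
    [1,2] "today" : N/PP
    [2,4] PP   <
      [2,3] "slowly" : PP\NP
      [3,4] "every" : PP\(PP\NP)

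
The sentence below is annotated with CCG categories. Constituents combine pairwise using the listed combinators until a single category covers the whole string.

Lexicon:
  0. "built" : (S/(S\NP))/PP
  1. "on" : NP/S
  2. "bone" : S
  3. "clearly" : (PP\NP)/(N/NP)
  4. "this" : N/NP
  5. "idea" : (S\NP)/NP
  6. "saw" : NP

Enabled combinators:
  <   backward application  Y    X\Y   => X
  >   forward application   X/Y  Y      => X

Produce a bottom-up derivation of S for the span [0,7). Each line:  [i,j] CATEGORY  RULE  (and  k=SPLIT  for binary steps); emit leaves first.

[0,7] S   >
  [0,5] S/(S\NP)   >
    [0,1] "built" : (S/(S\NP))/PP
    [1,5] PP   <
      [1,3] NP   >
        [1,2] "on" : NP/S
        [2,3] "bone" : S
      [3,5] PP\NP   >
        [3,4] "clearly" : (PP\NP)/(N/NP)
        [4,5] "this" : N/NP
  [5,7] S\NP   >
    [5,6] "idea" : (S\NP)/NP
    [6,7] "saw" : NP

[0,1] (S/(S\NP))/PP  lex  "built"
[1,2] NP/S  lex  "on"
[2,3] S  lex  "bone"
[1,3] NP  >  k=2
[3,4] (PP\NP)/(N/NP)  lex  "clearly"
[4,5] N/NP  lex  "this"
[3,5] PP\NP  >  k=4
[1,5] PP  <  k=3
[0,5] S/(S\NP)  >  k=1
[5,6] (S\NP)/NP  lex  "idea"
[6,7] NP  lex  "saw"
[5,7] S\NP  >  k=6
[0,7] S  >  k=5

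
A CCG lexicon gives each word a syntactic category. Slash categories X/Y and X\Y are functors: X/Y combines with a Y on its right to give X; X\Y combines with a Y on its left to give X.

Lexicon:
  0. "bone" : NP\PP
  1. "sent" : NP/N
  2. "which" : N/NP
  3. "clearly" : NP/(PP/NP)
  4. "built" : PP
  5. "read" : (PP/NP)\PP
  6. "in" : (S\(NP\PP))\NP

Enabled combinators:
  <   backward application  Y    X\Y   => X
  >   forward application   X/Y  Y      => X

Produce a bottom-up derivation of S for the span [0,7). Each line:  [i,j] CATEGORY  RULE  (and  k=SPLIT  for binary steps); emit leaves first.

[0,1] NP\PP  lex  "bone"
[1,2] NP/N  lex  "sent"
[2,3] N/NP  lex  "which"
[3,4] NP/(PP/NP)  lex  "clearly"
[4,5] PP  lex  "built"
[5,6] (PP/NP)\PP  lex  "read"
[4,6] PP/NP  <  k=5
[3,6] NP  >  k=4
[2,6] N  >  k=3
[1,6] NP  >  k=2
[6,7] (S\(NP\PP))\NP  lex  "in"
[1,7] S\(NP\PP)  <  k=6
[0,7] S  <  k=1

[0,7] S   <
  [0,1] "bone" : NP\PP
  [1,7] S\(NP\PP)   <
    [1,6] NP   >
      [1,2] "sent" : NP/N
      [2,6] N   >
        [2,3] "which" : N/NP
        [3,6] NP   >
          [3,4] "clearly" : NP/(PP/NP)
          [4,6] PP/NP   <
            [4,5] "built" : PP
            [5,6] "read" : (PP/NP)\PP
    [6,7] "in" : (S\(NP\PP))\NP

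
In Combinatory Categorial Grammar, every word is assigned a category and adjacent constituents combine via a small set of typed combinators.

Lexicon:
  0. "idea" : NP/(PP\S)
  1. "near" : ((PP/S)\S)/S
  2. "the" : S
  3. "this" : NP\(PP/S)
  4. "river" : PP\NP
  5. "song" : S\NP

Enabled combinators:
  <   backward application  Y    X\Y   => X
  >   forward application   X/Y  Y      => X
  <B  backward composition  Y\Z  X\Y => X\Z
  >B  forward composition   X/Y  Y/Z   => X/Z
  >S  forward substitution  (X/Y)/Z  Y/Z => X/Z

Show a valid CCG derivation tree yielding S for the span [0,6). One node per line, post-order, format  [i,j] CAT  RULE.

[0,6] S   <
  [0,5] NP   >
    [0,1] "idea" : NP/(PP\S)
    [1,5] PP\S   <B
      [1,4] NP\S   <B
        [1,3] (PP/S)\S   >
          [1,2] "near" : ((PP/S)\S)/S
          [2,3] "the" : S
        [3,4] "this" : NP\(PP/S)
      [4,5] "river" : PP\NP
  [5,6] "song" : S\NP

[0,1] NP/(PP\S)  lex  "idea"
[1,2] ((PP/S)\S)/S  lex  "near"
[2,3] S  lex  "the"
[1,3] (PP/S)\S  >  k=2
[3,4] NP\(PP/S)  lex  "this"
[1,4] NP\S  <B  k=3
[4,5] PP\NP  lex  "river"
[1,5] PP\S  <B  k=4
[0,5] NP  >  k=1
[5,6] S\NP  lex  "song"
[0,6] S  <  k=5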